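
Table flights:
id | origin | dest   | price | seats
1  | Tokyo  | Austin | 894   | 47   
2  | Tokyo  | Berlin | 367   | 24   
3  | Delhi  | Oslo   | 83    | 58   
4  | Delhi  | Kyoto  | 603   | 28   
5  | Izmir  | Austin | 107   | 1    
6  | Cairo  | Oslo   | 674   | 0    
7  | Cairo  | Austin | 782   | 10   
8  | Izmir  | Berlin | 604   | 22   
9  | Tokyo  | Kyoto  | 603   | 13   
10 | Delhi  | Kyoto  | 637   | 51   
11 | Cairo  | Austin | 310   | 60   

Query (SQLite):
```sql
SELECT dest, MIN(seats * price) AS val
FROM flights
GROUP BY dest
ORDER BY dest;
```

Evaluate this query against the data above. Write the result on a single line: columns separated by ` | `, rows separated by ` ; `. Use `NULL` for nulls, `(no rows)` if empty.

Austin | 107 ; Berlin | 8808 ; Kyoto | 7839 ; Oslo | 0

For each row compute seats * price.
Group by dest; take MIN of the expression per group.
  Austin: ids {1, 5, 7, 11} → MIN(seats * price)=107
  Berlin: ids {2, 8} → MIN(seats * price)=8808
  Kyoto: ids {4, 9, 10} → MIN(seats * price)=7839
  Oslo: ids {3, 6} → MIN(seats * price)=0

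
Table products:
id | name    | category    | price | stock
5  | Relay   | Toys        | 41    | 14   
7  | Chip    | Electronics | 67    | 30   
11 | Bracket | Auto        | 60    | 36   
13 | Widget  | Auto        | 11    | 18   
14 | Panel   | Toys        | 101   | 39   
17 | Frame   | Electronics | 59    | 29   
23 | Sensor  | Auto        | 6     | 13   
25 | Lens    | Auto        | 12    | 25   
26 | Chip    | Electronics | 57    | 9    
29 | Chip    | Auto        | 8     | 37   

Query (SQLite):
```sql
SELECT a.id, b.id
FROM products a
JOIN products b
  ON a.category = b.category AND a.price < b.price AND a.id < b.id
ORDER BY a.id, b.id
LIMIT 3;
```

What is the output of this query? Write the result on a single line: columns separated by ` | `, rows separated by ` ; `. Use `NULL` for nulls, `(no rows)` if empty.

5 | 14 ; 13 | 25 ; 23 | 25

Pairs (a,b) with same category, a.price < b.price, a.id < b.id.
category groups: Auto:{11,13,23,25,29} Electronics:{7,17,26} Toys:{5,14}
Ordered by (a.id, b.id); first 3.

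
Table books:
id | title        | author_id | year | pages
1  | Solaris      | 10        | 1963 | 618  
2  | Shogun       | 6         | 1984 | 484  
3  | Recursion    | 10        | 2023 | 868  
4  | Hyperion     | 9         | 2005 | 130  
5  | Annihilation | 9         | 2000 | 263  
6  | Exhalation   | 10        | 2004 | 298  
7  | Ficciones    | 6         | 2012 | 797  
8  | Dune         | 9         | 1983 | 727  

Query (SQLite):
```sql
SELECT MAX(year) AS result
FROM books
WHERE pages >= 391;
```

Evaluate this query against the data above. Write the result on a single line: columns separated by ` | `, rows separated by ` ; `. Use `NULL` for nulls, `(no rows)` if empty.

Rows where pages >= 391 → year values: [1963, 1984, 2023, 2012, 1983].
MAX of non-NULL values = 2023.

2023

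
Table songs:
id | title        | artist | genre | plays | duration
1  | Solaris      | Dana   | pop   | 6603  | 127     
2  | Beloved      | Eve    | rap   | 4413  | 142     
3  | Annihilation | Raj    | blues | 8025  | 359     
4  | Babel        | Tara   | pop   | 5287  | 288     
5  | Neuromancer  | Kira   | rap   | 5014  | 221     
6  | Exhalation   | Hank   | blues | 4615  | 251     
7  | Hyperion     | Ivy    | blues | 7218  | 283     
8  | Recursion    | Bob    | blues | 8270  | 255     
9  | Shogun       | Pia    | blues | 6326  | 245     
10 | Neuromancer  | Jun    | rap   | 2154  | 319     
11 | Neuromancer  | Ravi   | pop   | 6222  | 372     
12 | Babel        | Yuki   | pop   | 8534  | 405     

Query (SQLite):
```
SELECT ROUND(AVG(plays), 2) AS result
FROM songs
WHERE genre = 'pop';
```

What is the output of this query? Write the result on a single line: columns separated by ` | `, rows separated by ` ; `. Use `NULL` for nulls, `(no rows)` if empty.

6661.5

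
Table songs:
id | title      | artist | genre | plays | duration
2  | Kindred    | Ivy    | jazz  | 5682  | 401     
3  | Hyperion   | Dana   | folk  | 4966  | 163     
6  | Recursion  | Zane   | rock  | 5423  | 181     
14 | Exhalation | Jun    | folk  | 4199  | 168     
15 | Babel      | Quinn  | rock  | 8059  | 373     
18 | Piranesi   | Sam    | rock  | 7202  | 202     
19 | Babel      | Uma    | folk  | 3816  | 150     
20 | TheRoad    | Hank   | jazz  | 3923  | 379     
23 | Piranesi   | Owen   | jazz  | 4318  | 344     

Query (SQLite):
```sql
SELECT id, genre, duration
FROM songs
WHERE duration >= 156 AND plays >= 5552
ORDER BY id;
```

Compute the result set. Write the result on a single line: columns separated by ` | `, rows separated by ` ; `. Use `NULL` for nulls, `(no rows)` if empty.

duration >= 156: ids {2, 3, 6, 14, 15, 18, 20, 23}
plays >= 5552: ids {2, 15, 18}
Combine with AND.

2 | jazz | 401 ; 15 | rock | 373 ; 18 | rock | 202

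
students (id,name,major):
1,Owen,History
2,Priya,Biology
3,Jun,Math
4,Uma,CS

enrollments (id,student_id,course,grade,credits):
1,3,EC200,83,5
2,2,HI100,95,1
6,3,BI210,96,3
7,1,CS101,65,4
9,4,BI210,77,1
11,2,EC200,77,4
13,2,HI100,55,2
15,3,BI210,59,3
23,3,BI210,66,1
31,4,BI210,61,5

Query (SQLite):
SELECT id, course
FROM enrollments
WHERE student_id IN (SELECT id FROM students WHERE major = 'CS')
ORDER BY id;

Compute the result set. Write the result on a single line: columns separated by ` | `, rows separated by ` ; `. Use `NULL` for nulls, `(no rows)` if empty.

Inner query: students.id where major = 'CS'.
Outer: keep enrollments rows whose student_id is in that set.
Inner query → {4}

9 | BI210 ; 31 | BI210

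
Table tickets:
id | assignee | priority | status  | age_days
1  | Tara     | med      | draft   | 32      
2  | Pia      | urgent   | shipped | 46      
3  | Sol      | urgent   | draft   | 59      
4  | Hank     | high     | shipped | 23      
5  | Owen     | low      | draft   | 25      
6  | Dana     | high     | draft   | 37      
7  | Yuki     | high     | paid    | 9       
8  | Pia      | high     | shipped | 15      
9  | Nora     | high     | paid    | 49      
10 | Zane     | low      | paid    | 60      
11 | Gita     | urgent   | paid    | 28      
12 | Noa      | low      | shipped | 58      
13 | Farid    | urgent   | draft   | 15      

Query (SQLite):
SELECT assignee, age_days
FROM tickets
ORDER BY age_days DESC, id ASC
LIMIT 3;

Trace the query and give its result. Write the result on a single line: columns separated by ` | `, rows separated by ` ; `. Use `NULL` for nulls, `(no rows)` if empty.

Sort by age_days desc, tiebreak id asc: (60, id=10), (59, id=3), (58, id=12), (49, id=9), (46, id=2), (37, id=6) …. Take first 3.

Zane | 60 ; Sol | 59 ; Noa | 58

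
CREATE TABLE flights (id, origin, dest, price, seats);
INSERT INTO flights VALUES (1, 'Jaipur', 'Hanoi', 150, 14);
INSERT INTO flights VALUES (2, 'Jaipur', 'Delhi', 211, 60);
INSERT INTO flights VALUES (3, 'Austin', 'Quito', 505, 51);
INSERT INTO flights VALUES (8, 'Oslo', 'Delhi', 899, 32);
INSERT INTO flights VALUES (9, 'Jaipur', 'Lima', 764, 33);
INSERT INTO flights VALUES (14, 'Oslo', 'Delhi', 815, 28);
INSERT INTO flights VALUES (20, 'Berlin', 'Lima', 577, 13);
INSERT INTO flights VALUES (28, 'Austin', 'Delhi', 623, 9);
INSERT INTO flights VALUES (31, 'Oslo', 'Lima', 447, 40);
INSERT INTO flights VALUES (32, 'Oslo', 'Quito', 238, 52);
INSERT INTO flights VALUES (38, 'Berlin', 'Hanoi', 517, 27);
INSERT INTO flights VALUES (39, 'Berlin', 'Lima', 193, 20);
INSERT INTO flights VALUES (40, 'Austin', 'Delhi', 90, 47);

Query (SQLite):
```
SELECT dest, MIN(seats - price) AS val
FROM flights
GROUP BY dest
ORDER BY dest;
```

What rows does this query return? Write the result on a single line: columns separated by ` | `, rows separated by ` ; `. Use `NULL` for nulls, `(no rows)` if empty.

For each row compute seats - price.
Group by dest; take MIN of the expression per group.
  Delhi: ids {2, 8, 14, 28, 40} → MIN(seats - price)=-867
  Hanoi: ids {1, 38} → MIN(seats - price)=-490
  Lima: ids {9, 20, 31, 39} → MIN(seats - price)=-731
  Quito: ids {3, 32} → MIN(seats - price)=-454

Delhi | -867 ; Hanoi | -490 ; Lima | -731 ; Quito | -454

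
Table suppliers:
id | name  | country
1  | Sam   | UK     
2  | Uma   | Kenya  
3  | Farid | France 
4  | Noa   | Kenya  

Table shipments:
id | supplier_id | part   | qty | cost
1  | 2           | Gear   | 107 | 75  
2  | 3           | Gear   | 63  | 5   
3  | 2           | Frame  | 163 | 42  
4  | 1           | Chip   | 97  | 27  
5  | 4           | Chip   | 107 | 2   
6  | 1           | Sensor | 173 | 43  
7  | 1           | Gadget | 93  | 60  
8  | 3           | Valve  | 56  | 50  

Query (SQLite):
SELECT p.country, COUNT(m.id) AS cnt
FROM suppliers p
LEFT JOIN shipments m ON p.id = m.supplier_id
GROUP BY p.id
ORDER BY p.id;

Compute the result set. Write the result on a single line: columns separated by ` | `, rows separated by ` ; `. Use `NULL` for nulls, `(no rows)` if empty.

UK | 3 ; Kenya | 2 ; France | 2 ; Kenya | 1

LEFT JOIN keeps every suppliers row; unmatched ones get NULL for shipments columns.
Group by suppliers.id and compute COUNT(m.id). COUNT(col) of an all-NULL group is 0.
  1: ids {4, 6, 7} → COUNT(m.id)=3
  2: ids {1, 3} → COUNT(m.id)=2
  3: ids {2, 8} → COUNT(m.id)=2
  4: ids {5} → COUNT(m.id)=1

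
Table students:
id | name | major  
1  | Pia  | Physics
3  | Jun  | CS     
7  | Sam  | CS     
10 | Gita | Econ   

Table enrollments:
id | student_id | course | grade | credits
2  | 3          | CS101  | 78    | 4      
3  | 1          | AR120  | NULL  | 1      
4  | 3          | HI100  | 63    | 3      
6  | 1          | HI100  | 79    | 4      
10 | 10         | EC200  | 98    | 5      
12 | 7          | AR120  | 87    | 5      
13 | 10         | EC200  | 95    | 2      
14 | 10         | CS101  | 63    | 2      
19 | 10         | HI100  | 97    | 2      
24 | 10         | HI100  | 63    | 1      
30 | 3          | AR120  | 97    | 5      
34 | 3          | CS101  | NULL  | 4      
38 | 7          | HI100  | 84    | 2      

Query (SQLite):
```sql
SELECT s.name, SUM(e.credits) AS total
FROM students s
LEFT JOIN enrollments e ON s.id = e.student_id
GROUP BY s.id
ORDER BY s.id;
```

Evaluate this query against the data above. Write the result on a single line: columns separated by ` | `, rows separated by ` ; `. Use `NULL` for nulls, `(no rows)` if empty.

Pia | 5 ; Jun | 16 ; Sam | 7 ; Gita | 12

LEFT JOIN keeps every students row; unmatched ones get NULL for enrollments columns.
Group by students.id and compute SUM(e.credits). SUM over an all-NULL group is NULL.
  1: ids {3, 6} → SUM(e.credits)=5
  3: ids {2, 4, 30, 34} → SUM(e.credits)=16
  7: ids {12, 38} → SUM(e.credits)=7
  10: ids {10, 13, 14, 19, 24} → SUM(e.credits)=12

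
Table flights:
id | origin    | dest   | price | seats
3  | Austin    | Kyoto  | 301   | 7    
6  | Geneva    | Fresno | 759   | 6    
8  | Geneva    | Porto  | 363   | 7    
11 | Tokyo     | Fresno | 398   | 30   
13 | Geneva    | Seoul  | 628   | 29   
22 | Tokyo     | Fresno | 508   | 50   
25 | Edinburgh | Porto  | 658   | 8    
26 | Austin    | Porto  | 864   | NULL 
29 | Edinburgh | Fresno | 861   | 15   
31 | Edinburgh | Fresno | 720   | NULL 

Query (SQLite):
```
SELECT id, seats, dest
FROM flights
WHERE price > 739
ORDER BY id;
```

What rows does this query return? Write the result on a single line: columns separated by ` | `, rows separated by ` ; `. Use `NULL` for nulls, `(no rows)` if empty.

6 | 6 | Fresno ; 26 | NULL | Porto ; 29 | 15 | Fresno

price > 739: ids {6, 26, 29}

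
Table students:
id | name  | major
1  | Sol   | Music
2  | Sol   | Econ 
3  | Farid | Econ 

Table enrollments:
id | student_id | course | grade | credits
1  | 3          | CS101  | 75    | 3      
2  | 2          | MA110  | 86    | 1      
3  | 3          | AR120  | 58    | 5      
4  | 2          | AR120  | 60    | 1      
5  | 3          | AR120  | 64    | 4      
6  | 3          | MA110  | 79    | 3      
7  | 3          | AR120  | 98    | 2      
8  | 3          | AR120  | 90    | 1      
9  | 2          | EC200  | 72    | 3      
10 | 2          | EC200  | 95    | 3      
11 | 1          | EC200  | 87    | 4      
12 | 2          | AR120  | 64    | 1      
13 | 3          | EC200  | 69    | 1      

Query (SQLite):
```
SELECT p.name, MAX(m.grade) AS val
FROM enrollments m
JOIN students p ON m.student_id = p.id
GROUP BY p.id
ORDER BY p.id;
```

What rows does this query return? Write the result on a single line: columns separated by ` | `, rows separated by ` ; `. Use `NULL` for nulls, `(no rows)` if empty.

Sol | 87 ; Sol | 95 ; Farid | 98

Join each enrollments row to its students via student_id.
Group joined rows by students.id; compute MAX(m.grade) per group.
  1: ids {11} → MAX(m.grade)=87
  2: ids {2, 4, 9, 10, 12} → MAX(m.grade)=95
  3: ids {1, 3, 5, 6, 7, 8, 13} → MAX(m.grade)=98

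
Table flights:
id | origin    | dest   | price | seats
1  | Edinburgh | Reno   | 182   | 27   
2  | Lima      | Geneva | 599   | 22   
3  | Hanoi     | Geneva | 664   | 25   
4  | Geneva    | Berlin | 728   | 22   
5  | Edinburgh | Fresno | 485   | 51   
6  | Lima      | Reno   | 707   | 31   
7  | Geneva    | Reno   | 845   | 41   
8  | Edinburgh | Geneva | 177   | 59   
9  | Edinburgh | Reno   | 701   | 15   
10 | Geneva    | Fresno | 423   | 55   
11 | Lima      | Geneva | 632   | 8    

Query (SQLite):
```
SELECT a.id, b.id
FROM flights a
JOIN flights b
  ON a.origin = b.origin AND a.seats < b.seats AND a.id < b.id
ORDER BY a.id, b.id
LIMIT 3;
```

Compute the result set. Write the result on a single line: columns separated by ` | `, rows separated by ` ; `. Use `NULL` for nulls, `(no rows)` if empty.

1 | 5 ; 1 | 8 ; 2 | 6

Pairs (a,b) with same origin, a.seats < b.seats, a.id < b.id.
origin groups: Edinburgh:{1,5,8,9} Geneva:{4,7,10} Hanoi:{3} Lima:{2,6,11}
Ordered by (a.id, b.id); first 3.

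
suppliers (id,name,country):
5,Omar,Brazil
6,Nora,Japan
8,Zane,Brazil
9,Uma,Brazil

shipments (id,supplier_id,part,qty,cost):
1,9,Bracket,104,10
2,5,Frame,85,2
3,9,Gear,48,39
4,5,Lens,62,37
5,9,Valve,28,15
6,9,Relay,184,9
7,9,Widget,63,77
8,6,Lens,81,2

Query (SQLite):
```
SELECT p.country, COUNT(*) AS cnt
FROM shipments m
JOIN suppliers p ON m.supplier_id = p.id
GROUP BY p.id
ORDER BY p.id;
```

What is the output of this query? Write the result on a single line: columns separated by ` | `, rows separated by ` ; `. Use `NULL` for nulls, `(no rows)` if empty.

Join each shipments row to its suppliers via supplier_id.
Group joined rows by suppliers.id; compute COUNT(*) per group.
  5: ids {2, 4} → COUNT(*)=2
  6: ids {8} → COUNT(*)=1
  9: ids {1, 3, 5, 6, 7} → COUNT(*)=5

Brazil | 2 ; Japan | 1 ; Brazil | 5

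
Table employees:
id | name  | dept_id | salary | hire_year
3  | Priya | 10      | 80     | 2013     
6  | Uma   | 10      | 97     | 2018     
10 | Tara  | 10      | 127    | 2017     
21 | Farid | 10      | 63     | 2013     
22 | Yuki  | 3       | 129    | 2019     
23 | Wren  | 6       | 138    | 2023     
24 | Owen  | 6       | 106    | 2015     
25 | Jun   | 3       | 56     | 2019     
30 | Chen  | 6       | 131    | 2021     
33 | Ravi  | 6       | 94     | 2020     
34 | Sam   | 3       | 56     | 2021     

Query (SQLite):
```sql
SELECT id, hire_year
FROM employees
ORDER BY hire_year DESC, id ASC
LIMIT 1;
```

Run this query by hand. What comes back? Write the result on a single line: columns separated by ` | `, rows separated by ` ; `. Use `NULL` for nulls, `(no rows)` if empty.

Sort by hire_year desc, tiebreak id asc: (2023, id=23), (2021, id=30), (2021, id=34), (2020, id=33) …. Take first 1.

23 | 2023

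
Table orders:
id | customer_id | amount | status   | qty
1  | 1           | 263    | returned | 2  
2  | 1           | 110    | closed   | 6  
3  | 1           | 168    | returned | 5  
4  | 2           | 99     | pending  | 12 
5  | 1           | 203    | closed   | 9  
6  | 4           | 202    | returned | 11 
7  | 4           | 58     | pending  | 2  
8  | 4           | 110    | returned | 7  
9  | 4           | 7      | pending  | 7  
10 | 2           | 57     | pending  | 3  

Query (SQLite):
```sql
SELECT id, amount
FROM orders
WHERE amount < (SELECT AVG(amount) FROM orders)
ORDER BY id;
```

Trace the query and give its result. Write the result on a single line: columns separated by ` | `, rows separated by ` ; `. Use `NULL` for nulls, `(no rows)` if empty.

2 | 110 ; 4 | 99 ; 7 | 58 ; 8 | 110 ; 9 | 7 ; 10 | 57

Scalar subquery: AVG(amount) over all orders rows = 127.7.
Keep rows where amount < that value.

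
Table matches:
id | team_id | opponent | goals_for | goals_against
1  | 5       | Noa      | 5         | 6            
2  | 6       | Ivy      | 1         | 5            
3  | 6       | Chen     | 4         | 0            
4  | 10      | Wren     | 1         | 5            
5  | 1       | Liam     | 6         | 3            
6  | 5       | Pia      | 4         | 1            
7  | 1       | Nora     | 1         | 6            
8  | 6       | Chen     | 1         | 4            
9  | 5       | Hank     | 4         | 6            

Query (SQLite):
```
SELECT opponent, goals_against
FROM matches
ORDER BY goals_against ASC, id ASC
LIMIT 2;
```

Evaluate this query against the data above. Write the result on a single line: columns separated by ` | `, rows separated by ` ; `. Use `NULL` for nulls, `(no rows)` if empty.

Sort by goals_against asc, tiebreak id asc: (0, id=3), (1, id=6), (3, id=5), (4, id=8), (5, id=2) …. Take first 2.

Chen | 0 ; Pia | 1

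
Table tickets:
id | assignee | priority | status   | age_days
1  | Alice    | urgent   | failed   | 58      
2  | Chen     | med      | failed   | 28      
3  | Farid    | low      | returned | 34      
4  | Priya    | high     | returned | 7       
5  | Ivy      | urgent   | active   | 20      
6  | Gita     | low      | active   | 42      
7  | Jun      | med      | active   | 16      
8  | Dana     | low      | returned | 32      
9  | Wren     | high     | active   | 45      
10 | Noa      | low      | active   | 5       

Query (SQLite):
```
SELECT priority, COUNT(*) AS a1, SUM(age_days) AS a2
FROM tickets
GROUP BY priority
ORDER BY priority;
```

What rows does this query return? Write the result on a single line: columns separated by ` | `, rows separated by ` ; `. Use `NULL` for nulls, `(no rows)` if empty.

high | 2 | 52 ; low | 4 | 113 ; med | 2 | 44 ; urgent | 2 | 78

Group tickets by priority.
Per group compute: COUNT(*), SUM(age_days).
  high: ids {4, 9} → COUNT(*)=2, SUM(age_days)=52
  low: ids {3, 6, 8, 10} → COUNT(*)=4, SUM(age_days)=113
  med: ids {2, 7} → COUNT(*)=2, SUM(age_days)=44
  urgent: ids {1, 5} → COUNT(*)=2, SUM(age_days)=78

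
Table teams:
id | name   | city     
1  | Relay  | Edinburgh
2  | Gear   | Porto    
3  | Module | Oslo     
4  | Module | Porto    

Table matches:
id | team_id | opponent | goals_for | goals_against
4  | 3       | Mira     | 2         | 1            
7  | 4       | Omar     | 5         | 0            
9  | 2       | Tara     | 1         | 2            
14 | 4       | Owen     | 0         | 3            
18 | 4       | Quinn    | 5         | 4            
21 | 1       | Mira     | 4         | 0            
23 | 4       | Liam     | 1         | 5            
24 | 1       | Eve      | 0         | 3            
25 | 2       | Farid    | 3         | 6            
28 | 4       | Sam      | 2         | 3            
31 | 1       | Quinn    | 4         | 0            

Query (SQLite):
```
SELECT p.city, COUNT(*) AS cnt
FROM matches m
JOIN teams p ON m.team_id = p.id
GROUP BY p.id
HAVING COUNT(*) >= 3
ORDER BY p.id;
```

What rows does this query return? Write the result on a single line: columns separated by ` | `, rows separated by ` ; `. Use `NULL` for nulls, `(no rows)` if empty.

Edinburgh | 3 ; Porto | 5

Join each matches row to its teams via team_id.
Group joined rows by teams.id; compute COUNT(*) per group.
HAVING: keep groups with count ≥ 3.
  1: ids {21, 24, 31} → COUNT(*)=3
  2: ids {9, 25} → COUNT(*)=2
  3: ids {4} → COUNT(*)=1
  4: ids {7, 14, 18, 23, 28} → COUNT(*)=5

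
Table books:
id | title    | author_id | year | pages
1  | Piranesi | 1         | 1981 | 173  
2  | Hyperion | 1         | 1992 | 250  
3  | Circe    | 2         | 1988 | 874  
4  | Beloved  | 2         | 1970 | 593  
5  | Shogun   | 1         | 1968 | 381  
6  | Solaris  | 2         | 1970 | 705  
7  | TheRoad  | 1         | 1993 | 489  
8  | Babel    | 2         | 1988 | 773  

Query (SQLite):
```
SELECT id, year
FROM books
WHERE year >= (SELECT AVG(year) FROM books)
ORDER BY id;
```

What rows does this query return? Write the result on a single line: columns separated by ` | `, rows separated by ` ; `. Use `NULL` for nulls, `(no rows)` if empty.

2 | 1992 ; 3 | 1988 ; 7 | 1993 ; 8 | 1988

Scalar subquery: AVG(year) over all books rows = 1981.25.
Keep rows where year >= that value.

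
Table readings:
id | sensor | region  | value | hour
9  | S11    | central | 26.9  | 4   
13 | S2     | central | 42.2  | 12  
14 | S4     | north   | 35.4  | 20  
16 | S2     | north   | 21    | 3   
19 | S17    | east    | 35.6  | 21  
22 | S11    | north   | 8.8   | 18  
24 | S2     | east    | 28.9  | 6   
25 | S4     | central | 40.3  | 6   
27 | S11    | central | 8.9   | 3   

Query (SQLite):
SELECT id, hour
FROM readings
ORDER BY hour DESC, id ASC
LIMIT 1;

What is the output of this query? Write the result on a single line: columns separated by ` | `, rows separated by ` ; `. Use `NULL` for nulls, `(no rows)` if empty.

Sort by hour desc, tiebreak id asc: (21, id=19), (20, id=14), (18, id=22), (12, id=13) …. Take first 1.

19 | 21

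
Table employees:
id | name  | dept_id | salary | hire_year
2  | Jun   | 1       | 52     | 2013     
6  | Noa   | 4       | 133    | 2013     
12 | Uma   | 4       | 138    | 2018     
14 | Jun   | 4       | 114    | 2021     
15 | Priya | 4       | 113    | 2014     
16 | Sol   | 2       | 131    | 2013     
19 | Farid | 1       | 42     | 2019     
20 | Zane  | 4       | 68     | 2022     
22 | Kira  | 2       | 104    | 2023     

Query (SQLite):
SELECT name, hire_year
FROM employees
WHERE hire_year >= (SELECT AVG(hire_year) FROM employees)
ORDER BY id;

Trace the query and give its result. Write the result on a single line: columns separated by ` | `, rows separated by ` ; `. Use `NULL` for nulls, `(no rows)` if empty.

Scalar subquery: AVG(hire_year) over all employees rows = 2017.333333 (≈; comparison uses full precision).
Keep rows where hire_year >= that value.

Uma | 2018 ; Jun | 2021 ; Farid | 2019 ; Zane | 2022 ; Kira | 2023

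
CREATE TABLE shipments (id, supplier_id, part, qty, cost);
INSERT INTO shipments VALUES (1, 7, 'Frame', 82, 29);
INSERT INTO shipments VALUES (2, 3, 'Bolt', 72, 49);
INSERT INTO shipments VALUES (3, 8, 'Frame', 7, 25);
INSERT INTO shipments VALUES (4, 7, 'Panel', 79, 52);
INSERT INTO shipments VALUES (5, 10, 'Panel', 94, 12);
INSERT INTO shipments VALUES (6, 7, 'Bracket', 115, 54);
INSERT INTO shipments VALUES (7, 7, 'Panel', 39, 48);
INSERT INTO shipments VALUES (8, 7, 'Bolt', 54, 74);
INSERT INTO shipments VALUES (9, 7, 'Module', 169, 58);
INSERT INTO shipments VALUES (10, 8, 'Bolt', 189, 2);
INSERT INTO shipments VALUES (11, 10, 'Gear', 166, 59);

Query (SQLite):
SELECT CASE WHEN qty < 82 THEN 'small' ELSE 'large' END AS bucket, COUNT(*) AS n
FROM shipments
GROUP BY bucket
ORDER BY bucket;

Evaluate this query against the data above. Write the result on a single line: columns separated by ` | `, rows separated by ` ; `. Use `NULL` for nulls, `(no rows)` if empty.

large | 6 ; small | 5

Bucket rows by qty < 82 → 'small' else 'large'; count each bucket.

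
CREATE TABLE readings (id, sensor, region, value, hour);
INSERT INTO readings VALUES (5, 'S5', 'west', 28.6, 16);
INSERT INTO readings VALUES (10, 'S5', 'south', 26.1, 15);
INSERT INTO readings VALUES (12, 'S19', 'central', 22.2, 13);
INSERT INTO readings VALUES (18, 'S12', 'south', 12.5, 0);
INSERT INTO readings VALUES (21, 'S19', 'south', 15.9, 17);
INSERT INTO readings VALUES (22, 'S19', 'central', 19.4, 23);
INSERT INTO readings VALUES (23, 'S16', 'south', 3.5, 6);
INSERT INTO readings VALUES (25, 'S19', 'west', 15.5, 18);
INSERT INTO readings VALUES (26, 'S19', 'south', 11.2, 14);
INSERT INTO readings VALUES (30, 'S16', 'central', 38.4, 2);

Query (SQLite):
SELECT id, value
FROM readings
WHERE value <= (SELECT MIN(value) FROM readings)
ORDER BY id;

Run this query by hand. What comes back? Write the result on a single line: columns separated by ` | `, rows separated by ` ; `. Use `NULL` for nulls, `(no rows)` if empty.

23 | 3.5

Scalar subquery: MIN(value) over all readings rows = 3.5.
Keep rows where value <= that value.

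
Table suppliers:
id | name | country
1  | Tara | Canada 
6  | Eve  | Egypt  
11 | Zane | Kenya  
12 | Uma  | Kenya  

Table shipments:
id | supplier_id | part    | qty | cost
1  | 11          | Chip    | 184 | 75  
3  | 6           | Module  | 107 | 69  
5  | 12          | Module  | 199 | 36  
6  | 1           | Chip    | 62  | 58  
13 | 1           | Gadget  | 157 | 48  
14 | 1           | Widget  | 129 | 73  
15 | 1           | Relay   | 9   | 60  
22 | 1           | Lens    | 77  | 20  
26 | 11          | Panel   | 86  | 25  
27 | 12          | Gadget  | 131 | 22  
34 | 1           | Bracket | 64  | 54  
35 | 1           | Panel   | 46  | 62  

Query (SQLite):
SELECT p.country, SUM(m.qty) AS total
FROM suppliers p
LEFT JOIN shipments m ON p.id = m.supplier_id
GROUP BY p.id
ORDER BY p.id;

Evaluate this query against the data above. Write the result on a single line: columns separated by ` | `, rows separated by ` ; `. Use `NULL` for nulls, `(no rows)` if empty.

LEFT JOIN keeps every suppliers row; unmatched ones get NULL for shipments columns.
Group by suppliers.id and compute SUM(m.qty). SUM over an all-NULL group is NULL.
  1: ids {6, 13, 14, 15, 22, 34, 35} → SUM(m.qty)=544
  6: ids {3} → SUM(m.qty)=107
  11: ids {1, 26} → SUM(m.qty)=270
  12: ids {5, 27} → SUM(m.qty)=330

Canada | 544 ; Egypt | 107 ; Kenya | 270 ; Kenya | 330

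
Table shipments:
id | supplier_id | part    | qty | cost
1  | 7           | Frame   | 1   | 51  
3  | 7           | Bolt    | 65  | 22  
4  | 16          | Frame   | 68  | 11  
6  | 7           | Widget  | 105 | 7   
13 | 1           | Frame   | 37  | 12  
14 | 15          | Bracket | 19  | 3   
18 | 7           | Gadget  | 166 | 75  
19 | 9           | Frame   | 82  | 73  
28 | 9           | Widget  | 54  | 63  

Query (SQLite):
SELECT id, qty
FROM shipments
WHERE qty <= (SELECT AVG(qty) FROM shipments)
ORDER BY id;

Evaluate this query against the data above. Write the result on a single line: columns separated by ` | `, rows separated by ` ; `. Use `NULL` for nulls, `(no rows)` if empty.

1 | 1 ; 3 | 65 ; 13 | 37 ; 14 | 19 ; 28 | 54

Scalar subquery: AVG(qty) over all shipments rows = 66.333333 (≈; comparison uses full precision).
Keep rows where qty <= that value.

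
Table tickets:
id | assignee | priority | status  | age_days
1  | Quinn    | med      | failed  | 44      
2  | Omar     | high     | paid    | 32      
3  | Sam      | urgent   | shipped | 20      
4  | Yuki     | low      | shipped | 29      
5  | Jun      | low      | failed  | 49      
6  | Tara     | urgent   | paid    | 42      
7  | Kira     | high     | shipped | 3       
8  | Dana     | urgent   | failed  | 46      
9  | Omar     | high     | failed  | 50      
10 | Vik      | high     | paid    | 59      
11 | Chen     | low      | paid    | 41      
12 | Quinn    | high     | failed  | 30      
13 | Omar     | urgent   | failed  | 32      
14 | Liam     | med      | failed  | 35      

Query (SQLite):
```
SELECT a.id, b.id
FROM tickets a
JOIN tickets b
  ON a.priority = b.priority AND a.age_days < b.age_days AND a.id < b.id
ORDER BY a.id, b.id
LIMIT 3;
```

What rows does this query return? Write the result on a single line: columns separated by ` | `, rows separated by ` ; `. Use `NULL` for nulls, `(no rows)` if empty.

Pairs (a,b) with same priority, a.age_days < b.age_days, a.id < b.id.
priority groups: high:{2,7,9,10,12} low:{4,5,11} med:{1,14} urgent:{3,6,8,13}
Ordered by (a.id, b.id); first 3.

2 | 9 ; 2 | 10 ; 3 | 6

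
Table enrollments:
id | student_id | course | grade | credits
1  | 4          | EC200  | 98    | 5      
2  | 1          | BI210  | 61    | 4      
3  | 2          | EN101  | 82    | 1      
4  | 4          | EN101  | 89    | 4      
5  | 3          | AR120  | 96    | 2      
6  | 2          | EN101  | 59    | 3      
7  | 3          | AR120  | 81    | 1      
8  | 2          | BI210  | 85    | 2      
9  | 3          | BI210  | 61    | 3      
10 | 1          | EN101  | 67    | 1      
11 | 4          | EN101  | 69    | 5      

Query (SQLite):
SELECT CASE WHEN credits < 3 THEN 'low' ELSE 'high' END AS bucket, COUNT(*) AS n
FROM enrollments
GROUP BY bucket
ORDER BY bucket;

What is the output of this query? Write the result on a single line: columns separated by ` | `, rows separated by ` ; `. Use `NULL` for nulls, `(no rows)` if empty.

high | 6 ; low | 5

Bucket rows by credits < 3 → 'low' else 'high'; count each bucket.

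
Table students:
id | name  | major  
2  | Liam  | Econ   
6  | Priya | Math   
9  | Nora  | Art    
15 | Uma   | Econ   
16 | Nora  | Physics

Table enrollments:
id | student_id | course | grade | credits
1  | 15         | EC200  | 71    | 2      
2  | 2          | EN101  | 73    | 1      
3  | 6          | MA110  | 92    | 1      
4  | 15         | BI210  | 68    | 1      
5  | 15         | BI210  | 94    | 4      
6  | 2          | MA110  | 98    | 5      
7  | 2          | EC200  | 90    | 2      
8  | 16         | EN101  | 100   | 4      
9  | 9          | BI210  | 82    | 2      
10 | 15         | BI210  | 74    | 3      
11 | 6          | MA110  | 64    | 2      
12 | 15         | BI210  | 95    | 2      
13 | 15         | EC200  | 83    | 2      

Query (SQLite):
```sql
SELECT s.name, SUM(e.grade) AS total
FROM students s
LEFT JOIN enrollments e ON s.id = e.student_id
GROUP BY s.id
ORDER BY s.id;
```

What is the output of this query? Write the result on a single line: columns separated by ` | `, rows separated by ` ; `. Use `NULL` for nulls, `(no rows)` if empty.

Liam | 261 ; Priya | 156 ; Nora | 82 ; Uma | 485 ; Nora | 100

LEFT JOIN keeps every students row; unmatched ones get NULL for enrollments columns.
Group by students.id and compute SUM(e.grade). SUM over an all-NULL group is NULL.
  2: ids {2, 6, 7} → SUM(e.grade)=261
  6: ids {3, 11} → SUM(e.grade)=156
  9: ids {9} → SUM(e.grade)=82
  15: ids {1, 4, 5, 10, 12, 13} → SUM(e.grade)=485
  16: ids {8} → SUM(e.grade)=100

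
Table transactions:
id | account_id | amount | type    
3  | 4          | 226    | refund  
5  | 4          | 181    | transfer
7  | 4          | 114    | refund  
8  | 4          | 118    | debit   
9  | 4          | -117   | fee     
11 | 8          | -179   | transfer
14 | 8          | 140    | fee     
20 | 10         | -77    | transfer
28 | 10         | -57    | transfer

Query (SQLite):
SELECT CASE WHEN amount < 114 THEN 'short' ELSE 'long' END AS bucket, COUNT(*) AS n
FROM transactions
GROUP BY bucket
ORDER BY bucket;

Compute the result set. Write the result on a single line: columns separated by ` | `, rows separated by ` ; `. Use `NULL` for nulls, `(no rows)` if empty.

Bucket rows by amount < 114 → 'short' else 'long'; count each bucket.

long | 5 ; short | 4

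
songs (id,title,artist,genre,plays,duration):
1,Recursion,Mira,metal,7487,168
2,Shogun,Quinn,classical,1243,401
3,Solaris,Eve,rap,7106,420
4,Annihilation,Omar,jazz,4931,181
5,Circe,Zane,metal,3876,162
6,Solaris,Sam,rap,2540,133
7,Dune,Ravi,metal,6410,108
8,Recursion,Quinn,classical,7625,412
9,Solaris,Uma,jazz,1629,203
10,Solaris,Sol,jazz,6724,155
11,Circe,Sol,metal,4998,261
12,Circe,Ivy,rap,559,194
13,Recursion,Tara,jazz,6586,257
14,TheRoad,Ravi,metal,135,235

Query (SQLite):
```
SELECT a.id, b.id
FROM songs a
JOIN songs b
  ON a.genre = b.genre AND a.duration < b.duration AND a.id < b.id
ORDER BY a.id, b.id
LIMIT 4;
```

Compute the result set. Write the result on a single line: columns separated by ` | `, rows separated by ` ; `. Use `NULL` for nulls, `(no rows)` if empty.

Pairs (a,b) with same genre, a.duration < b.duration, a.id < b.id.
genre groups: classical:{2,8} jazz:{4,9,10,13} metal:{1,5,7,11,14} rap:{3,6,12}
Ordered by (a.id, b.id); first 4.

1 | 11 ; 1 | 14 ; 2 | 8 ; 4 | 9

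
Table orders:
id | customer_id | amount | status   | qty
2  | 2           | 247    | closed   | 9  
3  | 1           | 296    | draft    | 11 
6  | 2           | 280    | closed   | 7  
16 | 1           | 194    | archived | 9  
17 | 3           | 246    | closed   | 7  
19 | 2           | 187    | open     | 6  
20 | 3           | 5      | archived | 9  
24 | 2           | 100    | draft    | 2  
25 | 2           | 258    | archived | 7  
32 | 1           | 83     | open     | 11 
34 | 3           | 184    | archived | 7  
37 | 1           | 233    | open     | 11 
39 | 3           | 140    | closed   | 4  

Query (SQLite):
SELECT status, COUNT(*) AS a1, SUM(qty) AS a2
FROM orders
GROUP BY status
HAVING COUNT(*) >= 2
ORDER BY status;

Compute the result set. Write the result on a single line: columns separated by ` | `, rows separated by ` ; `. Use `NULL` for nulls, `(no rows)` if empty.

Group orders by status.
Per group compute: COUNT(*), SUM(qty).
HAVING: drop groups with fewer than 2 rows.
  archived: ids {16, 20, 25, 34} → COUNT(*)=4, SUM(qty)=32
  closed: ids {2, 6, 17, 39} → COUNT(*)=4, SUM(qty)=27
  draft: ids {3, 24} → COUNT(*)=2, SUM(qty)=13
  open: ids {19, 32, 37} → COUNT(*)=3, SUM(qty)=28

archived | 4 | 32 ; closed | 4 | 27 ; draft | 2 | 13 ; open | 3 | 28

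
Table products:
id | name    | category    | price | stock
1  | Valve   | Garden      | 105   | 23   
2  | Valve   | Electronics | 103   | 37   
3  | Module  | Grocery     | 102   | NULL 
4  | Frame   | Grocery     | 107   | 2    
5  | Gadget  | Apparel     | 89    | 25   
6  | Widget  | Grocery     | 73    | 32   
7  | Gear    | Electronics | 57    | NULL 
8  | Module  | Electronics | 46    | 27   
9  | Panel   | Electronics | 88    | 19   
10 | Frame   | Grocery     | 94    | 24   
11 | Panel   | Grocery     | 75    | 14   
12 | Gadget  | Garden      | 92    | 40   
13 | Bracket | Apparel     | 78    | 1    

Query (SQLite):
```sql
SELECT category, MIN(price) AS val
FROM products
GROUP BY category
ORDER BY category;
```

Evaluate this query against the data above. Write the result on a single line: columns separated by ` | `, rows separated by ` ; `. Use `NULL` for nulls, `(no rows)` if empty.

Partition products by category; compute MIN(price) within each group.
  Apparel: ids {5, 13} → MIN(price)=78
  Electronics: ids {2, 7, 8, 9} → MIN(price)=46
  Garden: ids {1, 12} → MIN(price)=92
  Grocery: ids {3, 4, 6, 10, 11} → MIN(price)=73

Apparel | 78 ; Electronics | 46 ; Garden | 92 ; Grocery | 73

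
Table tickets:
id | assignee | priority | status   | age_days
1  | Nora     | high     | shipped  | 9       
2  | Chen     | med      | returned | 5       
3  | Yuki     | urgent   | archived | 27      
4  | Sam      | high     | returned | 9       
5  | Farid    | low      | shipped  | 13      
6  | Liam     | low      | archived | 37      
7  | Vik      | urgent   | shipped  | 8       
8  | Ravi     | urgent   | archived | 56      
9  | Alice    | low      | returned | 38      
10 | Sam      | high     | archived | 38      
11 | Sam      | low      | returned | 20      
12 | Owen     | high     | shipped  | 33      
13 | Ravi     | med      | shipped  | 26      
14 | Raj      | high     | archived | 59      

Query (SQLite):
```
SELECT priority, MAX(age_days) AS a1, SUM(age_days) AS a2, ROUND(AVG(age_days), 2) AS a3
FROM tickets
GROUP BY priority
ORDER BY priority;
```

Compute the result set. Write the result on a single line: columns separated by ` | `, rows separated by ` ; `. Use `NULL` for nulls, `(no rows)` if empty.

Group tickets by priority.
Per group compute: MAX(age_days), SUM(age_days), ROUND(AVG(age_days), 2).
  high: ids {1, 4, 10, 12, 14} → MAX(age_days)=59, SUM(age_days)=148, ROUND(AVG(age_days), 2)=29.6
  low: ids {5, 6, 9, 11} → MAX(age_days)=38, SUM(age_days)=108, ROUND(AVG(age_days), 2)=27
  med: ids {2, 13} → MAX(age_days)=26, SUM(age_days)=31, ROUND(AVG(age_days), 2)=15.5
  urgent: ids {3, 7, 8} → MAX(age_days)=56, SUM(age_days)=91, ROUND(AVG(age_days), 2)=30.33

high | 59 | 148 | 29.6 ; low | 38 | 108 | 27 ; med | 26 | 31 | 15.5 ; urgent | 56 | 91 | 30.33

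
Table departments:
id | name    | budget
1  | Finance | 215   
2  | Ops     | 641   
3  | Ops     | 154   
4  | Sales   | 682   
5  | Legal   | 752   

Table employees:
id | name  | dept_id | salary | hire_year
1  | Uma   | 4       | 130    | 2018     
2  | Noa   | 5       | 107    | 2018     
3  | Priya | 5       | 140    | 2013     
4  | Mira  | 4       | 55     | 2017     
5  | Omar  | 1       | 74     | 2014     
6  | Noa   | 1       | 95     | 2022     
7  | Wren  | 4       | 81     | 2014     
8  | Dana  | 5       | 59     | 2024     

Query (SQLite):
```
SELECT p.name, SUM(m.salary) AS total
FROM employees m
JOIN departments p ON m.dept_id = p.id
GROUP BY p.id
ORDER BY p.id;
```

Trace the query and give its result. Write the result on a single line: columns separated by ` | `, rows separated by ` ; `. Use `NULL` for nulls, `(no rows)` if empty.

Join each employees row to its departments via dept_id.
Group joined rows by departments.id; compute SUM(m.salary) per group.
  1: ids {5, 6} → SUM(m.salary)=169
  4: ids {1, 4, 7} → SUM(m.salary)=266
  5: ids {2, 3, 8} → SUM(m.salary)=306

Finance | 169 ; Sales | 266 ; Legal | 306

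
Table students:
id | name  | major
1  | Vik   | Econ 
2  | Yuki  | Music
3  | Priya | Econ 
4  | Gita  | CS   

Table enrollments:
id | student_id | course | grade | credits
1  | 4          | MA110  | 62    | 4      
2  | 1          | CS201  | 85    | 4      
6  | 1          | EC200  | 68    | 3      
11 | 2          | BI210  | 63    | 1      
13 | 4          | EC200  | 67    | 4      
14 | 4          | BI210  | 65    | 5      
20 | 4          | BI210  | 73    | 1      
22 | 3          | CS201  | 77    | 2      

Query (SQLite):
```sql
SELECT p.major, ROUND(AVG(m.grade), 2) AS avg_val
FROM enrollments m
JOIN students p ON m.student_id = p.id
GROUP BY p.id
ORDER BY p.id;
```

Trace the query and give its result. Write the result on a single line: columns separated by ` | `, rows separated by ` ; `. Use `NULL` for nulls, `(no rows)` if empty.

Join each enrollments row to its students via student_id.
Group joined rows by students.id; compute ROUND(AVG(m.grade), 2) per group.
  1: ids {2, 6} → ROUND(AVG(m.grade), 2)=76.5
  2: ids {11} → ROUND(AVG(m.grade), 2)=63
  3: ids {22} → ROUND(AVG(m.grade), 2)=77
  4: ids {1, 13, 14, 20} → ROUND(AVG(m.grade), 2)=66.75

Econ | 76.5 ; Music | 63 ; Econ | 77 ; CS | 66.75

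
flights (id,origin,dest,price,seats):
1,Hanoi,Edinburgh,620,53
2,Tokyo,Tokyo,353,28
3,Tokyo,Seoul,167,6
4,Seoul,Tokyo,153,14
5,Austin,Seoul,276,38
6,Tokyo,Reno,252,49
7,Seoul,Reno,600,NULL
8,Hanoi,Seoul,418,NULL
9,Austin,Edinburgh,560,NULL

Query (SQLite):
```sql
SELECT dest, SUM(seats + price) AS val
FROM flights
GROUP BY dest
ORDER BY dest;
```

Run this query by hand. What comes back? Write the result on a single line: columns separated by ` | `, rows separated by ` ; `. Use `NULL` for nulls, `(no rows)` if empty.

Edinburgh | 673 ; Reno | 301 ; Seoul | 487 ; Tokyo | 548

For each row compute seats + price.
Group by dest; take SUM of the expression per group.
  Edinburgh: ids {1, 9} → SUM(seats + price)=673
  Reno: ids {6, 7} → SUM(seats + price)=301
  Seoul: ids {3, 5, 8} → SUM(seats + price)=487
  Tokyo: ids {2, 4} → SUM(seats + price)=548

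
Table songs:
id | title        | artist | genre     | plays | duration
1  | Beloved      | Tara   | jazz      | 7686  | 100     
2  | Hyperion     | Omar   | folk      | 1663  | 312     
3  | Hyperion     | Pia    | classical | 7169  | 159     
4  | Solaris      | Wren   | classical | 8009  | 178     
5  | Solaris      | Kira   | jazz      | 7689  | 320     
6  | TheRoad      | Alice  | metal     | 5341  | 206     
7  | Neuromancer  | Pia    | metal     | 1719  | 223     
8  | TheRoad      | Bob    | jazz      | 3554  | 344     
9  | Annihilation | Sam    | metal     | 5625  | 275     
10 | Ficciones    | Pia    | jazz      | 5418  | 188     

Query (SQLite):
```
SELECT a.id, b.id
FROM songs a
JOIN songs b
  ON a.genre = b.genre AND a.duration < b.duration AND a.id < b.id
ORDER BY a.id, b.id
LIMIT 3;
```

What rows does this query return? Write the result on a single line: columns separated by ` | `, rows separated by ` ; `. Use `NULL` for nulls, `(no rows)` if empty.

1 | 5 ; 1 | 8 ; 1 | 10

Pairs (a,b) with same genre, a.duration < b.duration, a.id < b.id.
genre groups: classical:{3,4} folk:{2} jazz:{1,5,8,10} metal:{6,7,9}
Ordered by (a.id, b.id); first 3.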